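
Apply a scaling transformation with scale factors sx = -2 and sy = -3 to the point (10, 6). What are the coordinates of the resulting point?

Scaling matrix:
[[-2, 0], [0, -3]]
Result: (10 × -2, 6 × -3) = (-20, -18)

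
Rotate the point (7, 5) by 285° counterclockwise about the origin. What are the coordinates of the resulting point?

Rotation matrix for 285°: [[cos 285°, -sin 285°], [sin 285°, cos 285°]] ≈ [[0.258819, 0.965926], [-0.965926, 0.258819]]
[[0.258819, 0.965926], [-0.965926, 0.258819]] × [7, 5]ᵀ ≈ [6.6414, -5.4674]ᵀ
Result: (6.6414, -5.4674)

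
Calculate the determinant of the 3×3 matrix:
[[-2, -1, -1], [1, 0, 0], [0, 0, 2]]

Expansion along first row:
det = -2·det([[0,0],[0,2]]) - -1·det([[1,0],[0,2]]) + -1·det([[1,0],[0,0]])
    = -2·(0·2 - 0·0) - -1·(1·2 - 0·0) + -1·(1·0 - 0·0)
    = -2·0 - -1·2 + -1·0
    = 0 + 2 + 0 = 2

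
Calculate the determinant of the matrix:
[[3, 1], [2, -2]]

For a 2×2 matrix [[a, b], [c, d]], det = ad - bc
det = (3)(-2) - (1)(2) = -6 - 2 = -8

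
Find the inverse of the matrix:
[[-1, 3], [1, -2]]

For [[a,b],[c,d]], inverse = (1/det)·[[d,-b],[-c,a]]
det = (-1)(-2) - (3)(1) = 2 - 3 = -1
Inverse = (1/-1)·[[-2, -3], [-1, -1]]
= [[2, 3], [1, 1]]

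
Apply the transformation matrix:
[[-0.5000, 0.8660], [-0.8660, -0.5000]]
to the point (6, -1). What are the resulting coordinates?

Matrix multiplication:
[[-0.5000, 0.8660], [-0.8660, -0.5000]] × [6, -1]ᵀ
= [(-0.5000)(6) + (0.8660)(-1), (-0.8660)(6) + (-0.5000)(-1)]ᵀ
= [-3.8660, -4.6960]ᵀ
Result: (-3.8660, -4.6960)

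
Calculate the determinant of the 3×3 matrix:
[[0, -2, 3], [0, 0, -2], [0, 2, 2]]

Expansion along first row:
det = 0·det([[0,-2],[2,2]]) - -2·det([[0,-2],[0,2]]) + 3·det([[0,0],[0,2]])
    = 0·(0·2 - -2·2) - -2·(0·2 - -2·0) + 3·(0·2 - 0·0)
    = 0·4 - -2·0 + 3·0
    = 0 + 0 + 0 = 0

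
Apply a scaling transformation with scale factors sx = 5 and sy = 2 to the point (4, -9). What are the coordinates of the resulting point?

Scaling matrix:
[[5, 0], [0, 2]]
Result: (4 × 5, -9 × 2) = (20, -18)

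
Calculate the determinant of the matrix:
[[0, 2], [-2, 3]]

For a 2×2 matrix [[a, b], [c, d]], det = ad - bc
det = (0)(3) - (2)(-2) = 0 - -4 = 4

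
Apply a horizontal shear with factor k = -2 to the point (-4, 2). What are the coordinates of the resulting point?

Shear matrix for horizontal shear with factor k = -2:
[[1, -2], [0, 1]]
Result: (-4, 2) → (-8, 2)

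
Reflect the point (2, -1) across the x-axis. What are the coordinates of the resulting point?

Reflection across x-axis: (2, -1) → (2, 1)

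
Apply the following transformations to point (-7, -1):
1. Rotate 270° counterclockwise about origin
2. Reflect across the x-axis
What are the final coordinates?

Step 1: Rotate 270° → (-1, 7)
Step 2: Reflect across x-axis → (-1, -7)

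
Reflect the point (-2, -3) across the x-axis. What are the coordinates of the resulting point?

Reflection across x-axis: (-2, -3) → (-2, 3)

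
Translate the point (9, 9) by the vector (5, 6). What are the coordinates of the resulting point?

Translation by (5, 6) (homogeneous matrix [[1, 0, 5], [0, 1, 6], [0, 0, 1]]):
x' = 9 + 5 = 14
y' = 9 + 6 = 15
Result: (14, 15)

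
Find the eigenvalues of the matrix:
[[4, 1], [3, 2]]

Characteristic equation: det(A - λI) = 0
λ² - (trace)λ + (det) = 0
trace = 4 + 2 = 6, det = (4)(2) - (1)(3) = 5
λ² - (6)λ + (5) = 0
λ = (6 ± √((6)² - 4·(5))) / 2 = (6 ± √16) / 2
Solving: λ = 1, 5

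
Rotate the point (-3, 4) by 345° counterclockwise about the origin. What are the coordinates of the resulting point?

Rotation matrix for 345°: [[cos 345°, -sin 345°], [sin 345°, cos 345°]] ≈ [[0.965926, 0.258819], [-0.258819, 0.965926]]
[[0.965926, 0.258819], [-0.258819, 0.965926]] × [-3, 4]ᵀ ≈ [-1.8625, 4.6402]ᵀ
Result: (-1.8625, 4.6402)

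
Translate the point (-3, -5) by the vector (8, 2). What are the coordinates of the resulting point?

Translation by (8, 2) (homogeneous matrix [[1, 0, 8], [0, 1, 2], [0, 0, 1]]):
x' = -3 + 8 = 5
y' = -5 + 2 = -3
Result: (5, -3)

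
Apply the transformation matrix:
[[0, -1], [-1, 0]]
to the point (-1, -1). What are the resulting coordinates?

Matrix multiplication:
[[0, -1], [-1, 0]] × [-1, -1]ᵀ
= [(0)(-1) + (-1)(-1), (-1)(-1) + (0)(-1)]ᵀ
= [1, 1]ᵀ
Result: (1, 1)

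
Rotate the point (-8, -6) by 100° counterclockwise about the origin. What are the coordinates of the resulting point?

Rotation matrix for 100°: [[cos 100°, -sin 100°], [sin 100°, cos 100°]] ≈ [[-0.173648, -0.984808], [0.984808, -0.173648]]
[[-0.173648, -0.984808], [0.984808, -0.173648]] × [-8, -6]ᵀ ≈ [7.2980, -6.8366]ᵀ
Result: (7.2980, -6.8366)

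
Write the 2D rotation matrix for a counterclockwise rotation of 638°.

Rotation matrix formula: [[cos θ, -sin θ], [sin θ, cos θ]]
For θ = 638°:
cos(638°) = 0.1392
sin(638°) = -0.9903
Result: [[0.1392, 0.9903], [-0.9903, 0.1392]]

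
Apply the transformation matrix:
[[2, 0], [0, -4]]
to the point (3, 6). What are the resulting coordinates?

Matrix multiplication:
[[2, 0], [0, -4]] × [3, 6]ᵀ
= [(2)(3) + (0)(6), (0)(3) + (-4)(6)]ᵀ
= [6, -24]ᵀ
Result: (6, -24)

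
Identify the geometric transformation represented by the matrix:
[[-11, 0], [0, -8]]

This matrix represents: non-uniform scaling by sx = -11, sy = -8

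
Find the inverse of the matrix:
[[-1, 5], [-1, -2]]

For [[a,b],[c,d]], inverse = (1/det)·[[d,-b],[-c,a]]
det = (-1)(-2) - (5)(-1) = 2 - -5 = 7
Inverse = (1/7)·[[-2, -5], [1, -1]]
= [[-2/7, -5/7], [1/7, -1/7]]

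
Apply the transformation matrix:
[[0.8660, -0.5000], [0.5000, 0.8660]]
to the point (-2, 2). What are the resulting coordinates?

Matrix multiplication:
[[0.8660, -0.5000], [0.5000, 0.8660]] × [-2, 2]ᵀ
= [(0.8660)(-2) + (-0.5000)(2), (0.5000)(-2) + (0.8660)(2)]ᵀ
= [-2.7320, 0.7320]ᵀ
Result: (-2.7320, 0.7320)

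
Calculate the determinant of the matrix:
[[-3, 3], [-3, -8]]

For a 2×2 matrix [[a, b], [c, d]], det = ad - bc
det = (-3)(-8) - (3)(-3) = 24 - -9 = 33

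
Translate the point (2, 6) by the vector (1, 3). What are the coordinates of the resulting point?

Translation by (1, 3) (homogeneous matrix [[1, 0, 1], [0, 1, 3], [0, 0, 1]]):
x' = 2 + 1 = 3
y' = 6 + 3 = 9
Result: (3, 9)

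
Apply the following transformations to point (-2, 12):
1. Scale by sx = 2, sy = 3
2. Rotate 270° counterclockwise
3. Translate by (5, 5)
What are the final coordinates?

Step 1: Scale → (-4, 36)
Step 2: Rotate 270° → (36, 4)
Step 3: Translate → (41, 9)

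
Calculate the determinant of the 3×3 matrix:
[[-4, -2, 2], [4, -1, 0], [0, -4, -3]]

Expansion along first row:
det = -4·det([[-1,0],[-4,-3]]) - -2·det([[4,0],[0,-3]]) + 2·det([[4,-1],[0,-4]])
    = -4·(-1·-3 - 0·-4) - -2·(4·-3 - 0·0) + 2·(4·-4 - -1·0)
    = -4·3 - -2·-12 + 2·-16
    = -12 + -24 + -32 = -68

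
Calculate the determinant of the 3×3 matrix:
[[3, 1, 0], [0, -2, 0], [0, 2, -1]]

Expansion along first row:
det = 3·det([[-2,0],[2,-1]]) - 1·det([[0,0],[0,-1]]) + 0·det([[0,-2],[0,2]])
    = 3·(-2·-1 - 0·2) - 1·(0·-1 - 0·0) + 0·(0·2 - -2·0)
    = 3·2 - 1·0 + 0·0
    = 6 + 0 + 0 = 6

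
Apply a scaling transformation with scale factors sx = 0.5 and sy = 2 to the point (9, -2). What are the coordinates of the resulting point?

Scaling matrix:
[[0.50, 0], [0, 2]]
Result: (9 × 0.5, -2 × 2) = (4.5, -4)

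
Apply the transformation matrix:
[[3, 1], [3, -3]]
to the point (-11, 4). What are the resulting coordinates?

Matrix multiplication:
[[3, 1], [3, -3]] × [-11, 4]ᵀ
= [(3)(-11) + (1)(4), (3)(-11) + (-3)(4)]ᵀ
= [-29, -45]ᵀ
Result: (-29, -45)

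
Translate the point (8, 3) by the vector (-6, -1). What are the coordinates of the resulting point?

Translation by (-6, -1) (homogeneous matrix [[1, 0, -6], [0, 1, -1], [0, 0, 1]]):
x' = 8 + -6 = 2
y' = 3 + -1 = 2
Result: (2, 2)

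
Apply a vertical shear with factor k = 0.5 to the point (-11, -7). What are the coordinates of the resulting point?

Shear matrix for vertical shear with factor k = 0.5:
[[1, 0], [0.50, 1]]
Result: (-11, -7) → (-11, -12.5)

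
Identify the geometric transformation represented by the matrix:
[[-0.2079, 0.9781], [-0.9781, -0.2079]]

This matrix represents: rotation by 258° counterclockwise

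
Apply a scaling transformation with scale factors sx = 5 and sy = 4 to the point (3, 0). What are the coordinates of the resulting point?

Scaling matrix:
[[5, 0], [0, 4]]
Result: (3 × 5, 0 × 4) = (15, 0)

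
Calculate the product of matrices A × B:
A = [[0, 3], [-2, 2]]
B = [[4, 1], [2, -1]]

Matrix multiplication:
C[0][0] = 0×4 + 3×2 = 6
C[0][1] = 0×1 + 3×-1 = -3
C[1][0] = -2×4 + 2×2 = -4
C[1][1] = -2×1 + 2×-1 = -4
Result: [[6, -3], [-4, -4]]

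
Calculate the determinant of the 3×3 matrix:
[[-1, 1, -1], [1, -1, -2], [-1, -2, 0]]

Expansion along first row:
det = -1·det([[-1,-2],[-2,0]]) - 1·det([[1,-2],[-1,0]]) + -1·det([[1,-1],[-1,-2]])
    = -1·(-1·0 - -2·-2) - 1·(1·0 - -2·-1) + -1·(1·-2 - -1·-1)
    = -1·-4 - 1·-2 + -1·-3
    = 4 + 2 + 3 = 9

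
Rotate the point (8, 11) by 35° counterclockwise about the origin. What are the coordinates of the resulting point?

Rotation matrix for 35°: [[cos 35°, -sin 35°], [sin 35°, cos 35°]] ≈ [[0.819152, -0.573576], [0.573576, 0.819152]]
[[0.819152, -0.573576], [0.573576, 0.819152]] × [8, 11]ᵀ ≈ [0.2439, 13.5993]ᵀ
Result: (0.2439, 13.5993)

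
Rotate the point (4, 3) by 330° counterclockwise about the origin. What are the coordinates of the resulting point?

Rotation matrix for 330°: [[cos 330°, -sin 330°], [sin 330°, cos 330°]] ≈ [[0.866025, 0.500000], [-0.500000, 0.866025]]
[[0.866025, 0.500000], [-0.500000, 0.866025]] × [4, 3]ᵀ ≈ [4.9641, 0.5981]ᵀ
Result: (4.9641, 0.5981)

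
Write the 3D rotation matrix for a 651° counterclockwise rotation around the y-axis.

Rotation matrix for counterclockwise 651° around y-axis:
cos(651°) = 0.3584, sin(651°) = -0.9336
Result: [[0.3584, 0, -0.9336], [0, 1, 0], [0.9336, 0, 0.3584]]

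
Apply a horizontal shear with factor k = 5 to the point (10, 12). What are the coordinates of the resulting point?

Shear matrix for horizontal shear with factor k = 5:
[[1, 5], [0, 1]]
Result: (10, 12) → (70, 12)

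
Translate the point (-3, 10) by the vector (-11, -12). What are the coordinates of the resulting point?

Translation by (-11, -12) (homogeneous matrix [[1, 0, -11], [0, 1, -12], [0, 0, 1]]):
x' = -3 + -11 = -14
y' = 10 + -12 = -2
Result: (-14, -2)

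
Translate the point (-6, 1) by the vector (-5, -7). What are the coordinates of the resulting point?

Translation by (-5, -7) (homogeneous matrix [[1, 0, -5], [0, 1, -7], [0, 0, 1]]):
x' = -6 + -5 = -11
y' = 1 + -7 = -6
Result: (-11, -6)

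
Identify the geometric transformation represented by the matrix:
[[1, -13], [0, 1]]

This matrix represents: horizontal shear with factor -13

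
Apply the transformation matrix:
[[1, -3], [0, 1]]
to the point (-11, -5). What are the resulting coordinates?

Matrix multiplication:
[[1, -3], [0, 1]] × [-11, -5]ᵀ
= [(1)(-11) + (-3)(-5), (0)(-11) + (1)(-5)]ᵀ
= [4, -5]ᵀ
Result: (4, -5)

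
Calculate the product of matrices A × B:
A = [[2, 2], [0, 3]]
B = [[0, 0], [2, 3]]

Matrix multiplication:
C[0][0] = 2×0 + 2×2 = 4
C[0][1] = 2×0 + 2×3 = 6
C[1][0] = 0×0 + 3×2 = 6
C[1][1] = 0×0 + 3×3 = 9
Result: [[4, 6], [6, 9]]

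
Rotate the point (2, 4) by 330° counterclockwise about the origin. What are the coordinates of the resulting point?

Rotation matrix for 330°: [[cos 330°, -sin 330°], [sin 330°, cos 330°]] ≈ [[0.866025, 0.500000], [-0.500000, 0.866025]]
[[0.866025, 0.500000], [-0.500000, 0.866025]] × [2, 4]ᵀ ≈ [3.7321, 2.4641]ᵀ
Result: (3.7321, 2.4641)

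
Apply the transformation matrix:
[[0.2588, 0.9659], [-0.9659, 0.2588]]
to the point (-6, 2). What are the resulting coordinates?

Matrix multiplication:
[[0.2588, 0.9659], [-0.9659, 0.2588]] × [-6, 2]ᵀ
= [(0.2588)(-6) + (0.9659)(2), (-0.9659)(-6) + (0.2588)(2)]ᵀ
= [0.3790, 6.3130]ᵀ
Result: (0.3790, 6.3130)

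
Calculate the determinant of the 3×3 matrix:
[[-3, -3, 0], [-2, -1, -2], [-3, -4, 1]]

Expansion along first row:
det = -3·det([[-1,-2],[-4,1]]) - -3·det([[-2,-2],[-3,1]]) + 0·det([[-2,-1],[-3,-4]])
    = -3·(-1·1 - -2·-4) - -3·(-2·1 - -2·-3) + 0·(-2·-4 - -1·-3)
    = -3·-9 - -3·-8 + 0·5
    = 27 + -24 + 0 = 3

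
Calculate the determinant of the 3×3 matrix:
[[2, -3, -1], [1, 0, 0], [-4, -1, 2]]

Expansion along first row:
det = 2·det([[0,0],[-1,2]]) - -3·det([[1,0],[-4,2]]) + -1·det([[1,0],[-4,-1]])
    = 2·(0·2 - 0·-1) - -3·(1·2 - 0·-4) + -1·(1·-1 - 0·-4)
    = 2·0 - -3·2 + -1·-1
    = 0 + 6 + 1 = 7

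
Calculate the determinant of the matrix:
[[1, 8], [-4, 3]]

For a 2×2 matrix [[a, b], [c, d]], det = ad - bc
det = (1)(3) - (8)(-4) = 3 - -32 = 35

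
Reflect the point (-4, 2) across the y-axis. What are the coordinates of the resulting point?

Reflection across y-axis: (-4, 2) → (4, 2)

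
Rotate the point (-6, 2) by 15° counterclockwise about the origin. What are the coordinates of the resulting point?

Rotation matrix for 15°: [[cos 15°, -sin 15°], [sin 15°, cos 15°]] ≈ [[0.965926, -0.258819], [0.258819, 0.965926]]
[[0.965926, -0.258819], [0.258819, 0.965926]] × [-6, 2]ᵀ ≈ [-6.3132, 0.3789]ᵀ
Result: (-6.3132, 0.3789)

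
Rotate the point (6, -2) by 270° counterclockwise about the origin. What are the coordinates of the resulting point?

Rotation matrix for 270°: [[cos 270°, -sin 270°], [sin 270°, cos 270°]] = [[0, 1], [-1, 0]]
[[0, 1], [-1, 0]] × [6, -2]ᵀ = [-2, -6]ᵀ
Result: (-2, -6)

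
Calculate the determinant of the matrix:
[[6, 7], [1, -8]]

For a 2×2 matrix [[a, b], [c, d]], det = ad - bc
det = (6)(-8) - (7)(1) = -48 - 7 = -55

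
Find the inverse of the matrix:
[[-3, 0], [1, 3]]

For [[a,b],[c,d]], inverse = (1/det)·[[d,-b],[-c,a]]
det = (-3)(3) - (0)(1) = -9 - 0 = -9
Inverse = (1/-9)·[[3, 0], [-1, -3]]
= [[-1/3, 0], [1/9, 1/3]]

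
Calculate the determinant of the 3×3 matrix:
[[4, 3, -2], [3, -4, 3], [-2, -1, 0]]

Expansion along first row:
det = 4·det([[-4,3],[-1,0]]) - 3·det([[3,3],[-2,0]]) + -2·det([[3,-4],[-2,-1]])
    = 4·(-4·0 - 3·-1) - 3·(3·0 - 3·-2) + -2·(3·-1 - -4·-2)
    = 4·3 - 3·6 + -2·-11
    = 12 + -18 + 22 = 16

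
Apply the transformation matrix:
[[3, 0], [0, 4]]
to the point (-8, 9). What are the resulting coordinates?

Matrix multiplication:
[[3, 0], [0, 4]] × [-8, 9]ᵀ
= [(3)(-8) + (0)(9), (0)(-8) + (4)(9)]ᵀ
= [-24, 36]ᵀ
Result: (-24, 36)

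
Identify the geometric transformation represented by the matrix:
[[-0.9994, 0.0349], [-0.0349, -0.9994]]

This matrix represents: rotation by 182° counterclockwise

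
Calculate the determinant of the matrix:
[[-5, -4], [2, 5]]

For a 2×2 matrix [[a, b], [c, d]], det = ad - bc
det = (-5)(5) - (-4)(2) = -25 - -8 = -17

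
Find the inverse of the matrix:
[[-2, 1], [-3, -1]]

For [[a,b],[c,d]], inverse = (1/det)·[[d,-b],[-c,a]]
det = (-2)(-1) - (1)(-3) = 2 - -3 = 5
Inverse = (1/5)·[[-1, -1], [3, -2]]
= [[-1/5, -1/5], [3/5, -2/5]]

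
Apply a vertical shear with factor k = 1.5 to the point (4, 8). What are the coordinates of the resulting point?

Shear matrix for vertical shear with factor k = 1.5:
[[1, 0], [1.50, 1]]
Result: (4, 8) → (4, 14)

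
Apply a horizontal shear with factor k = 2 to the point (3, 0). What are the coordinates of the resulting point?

Shear matrix for horizontal shear with factor k = 2:
[[1, 2], [0, 1]]
Result: (3, 0) → (3, 0)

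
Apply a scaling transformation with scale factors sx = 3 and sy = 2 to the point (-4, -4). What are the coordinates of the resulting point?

Scaling matrix:
[[3, 0], [0, 2]]
Result: (-4 × 3, -4 × 2) = (-12, -8)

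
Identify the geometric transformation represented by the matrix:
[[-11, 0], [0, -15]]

This matrix represents: non-uniform scaling by sx = -11, sy = -15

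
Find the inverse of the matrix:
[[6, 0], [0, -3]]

For [[a,b],[c,d]], inverse = (1/det)·[[d,-b],[-c,a]]
det = (6)(-3) - (0)(0) = -18 - 0 = -18
Inverse = (1/-18)·[[-3, 0], [0, 6]]
= [[1/6, 0], [0, -1/3]]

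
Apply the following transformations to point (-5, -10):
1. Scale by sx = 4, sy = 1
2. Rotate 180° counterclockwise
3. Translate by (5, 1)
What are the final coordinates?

Step 1: Scale → (-20, -10)
Step 2: Rotate 180° → (20, 10)
Step 3: Translate → (25, 11)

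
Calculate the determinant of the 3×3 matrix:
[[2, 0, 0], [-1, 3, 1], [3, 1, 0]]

Expansion along first row:
det = 2·det([[3,1],[1,0]]) - 0·det([[-1,1],[3,0]]) + 0·det([[-1,3],[3,1]])
    = 2·(3·0 - 1·1) - 0·(-1·0 - 1·3) + 0·(-1·1 - 3·3)
    = 2·-1 - 0·-3 + 0·-10
    = -2 + 0 + 0 = -2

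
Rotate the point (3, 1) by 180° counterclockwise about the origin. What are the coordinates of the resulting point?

Rotation matrix for 180°: [[cos 180°, -sin 180°], [sin 180°, cos 180°]] = [[-1, 0], [0, -1]]
[[-1, 0], [0, -1]] × [3, 1]ᵀ = [-3, -1]ᵀ
Result: (-3, -1)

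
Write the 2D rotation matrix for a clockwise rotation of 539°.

Rotation matrix formula: [[cos θ, -sin θ], [sin θ, cos θ]]
A clockwise rotation by 539° is equivalent to a counterclockwise rotation by -539°.
For θ = -539°:
cos(-539°) = -0.9998
sin(-539°) = -0.0175
Result: [[-0.9998, 0.0175], [-0.0175, -0.9998]]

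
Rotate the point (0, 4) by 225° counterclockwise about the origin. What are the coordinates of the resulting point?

Rotation matrix for 225°: [[cos 225°, -sin 225°], [sin 225°, cos 225°]] ≈ [[-0.707107, 0.707107], [-0.707107, -0.707107]]
[[-0.707107, 0.707107], [-0.707107, -0.707107]] × [0, 4]ᵀ ≈ [2.8284, -2.8284]ᵀ
Result: (2.8284, -2.8284)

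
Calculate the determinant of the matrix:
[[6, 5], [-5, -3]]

For a 2×2 matrix [[a, b], [c, d]], det = ad - bc
det = (6)(-3) - (5)(-5) = -18 - -25 = 7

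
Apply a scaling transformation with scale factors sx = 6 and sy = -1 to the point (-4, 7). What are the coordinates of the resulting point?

Scaling matrix:
[[6, 0], [0, -1]]
Result: (-4 × 6, 7 × -1) = (-24, -7)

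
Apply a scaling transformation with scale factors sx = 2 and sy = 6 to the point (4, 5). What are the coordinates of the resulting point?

Scaling matrix:
[[2, 0], [0, 6]]
Result: (4 × 2, 5 × 6) = (8, 30)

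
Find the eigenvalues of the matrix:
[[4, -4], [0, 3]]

Characteristic equation: det(A - λI) = 0
λ² - (trace)λ + (det) = 0
trace = 4 + 3 = 7, det = (4)(3) - (-4)(0) = 12
λ² - (7)λ + (12) = 0
λ = (7 ± √((7)² - 4·(12))) / 2 = (7 ± √1) / 2
Solving: λ = 3, 4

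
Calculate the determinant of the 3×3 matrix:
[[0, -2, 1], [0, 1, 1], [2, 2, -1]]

Expansion along first row:
det = 0·det([[1,1],[2,-1]]) - -2·det([[0,1],[2,-1]]) + 1·det([[0,1],[2,2]])
    = 0·(1·-1 - 1·2) - -2·(0·-1 - 1·2) + 1·(0·2 - 1·2)
    = 0·-3 - -2·-2 + 1·-2
    = 0 + -4 + -2 = -6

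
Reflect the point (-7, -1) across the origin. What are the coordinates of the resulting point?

Reflection across origin: (-7, -1) → (7, 1)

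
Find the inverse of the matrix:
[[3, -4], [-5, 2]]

For [[a,b],[c,d]], inverse = (1/det)·[[d,-b],[-c,a]]
det = (3)(2) - (-4)(-5) = 6 - 20 = -14
Inverse = (1/-14)·[[2, 4], [5, 3]]
= [[-1/7, -2/7], [-5/14, -3/14]]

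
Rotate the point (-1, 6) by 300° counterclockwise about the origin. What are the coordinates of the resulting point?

Rotation matrix for 300°: [[cos 300°, -sin 300°], [sin 300°, cos 300°]] ≈ [[0.500000, 0.866025], [-0.866025, 0.500000]]
[[0.500000, 0.866025], [-0.866025, 0.500000]] × [-1, 6]ᵀ ≈ [4.6962, 3.8660]ᵀ
Result: (4.6962, 3.8660)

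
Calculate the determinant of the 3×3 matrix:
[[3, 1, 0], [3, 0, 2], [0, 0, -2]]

Expansion along first row:
det = 3·det([[0,2],[0,-2]]) - 1·det([[3,2],[0,-2]]) + 0·det([[3,0],[0,0]])
    = 3·(0·-2 - 2·0) - 1·(3·-2 - 2·0) + 0·(3·0 - 0·0)
    = 3·0 - 1·-6 + 0·0
    = 0 + 6 + 0 = 6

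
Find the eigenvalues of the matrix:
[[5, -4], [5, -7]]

Characteristic equation: det(A - λI) = 0
λ² - (trace)λ + (det) = 0
trace = 5 + -7 = -2, det = (5)(-7) - (-4)(5) = -15
λ² - (-2)λ + (-15) = 0
λ = (-2 ± √((-2)² - 4·(-15))) / 2 = (-2 ± √64) / 2
Solving: λ = -5, 3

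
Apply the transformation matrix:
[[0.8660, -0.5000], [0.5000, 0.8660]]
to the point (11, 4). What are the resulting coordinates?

Matrix multiplication:
[[0.8660, -0.5000], [0.5000, 0.8660]] × [11, 4]ᵀ
= [(0.8660)(11) + (-0.5000)(4), (0.5000)(11) + (0.8660)(4)]ᵀ
= [7.5260, 8.9640]ᵀ
Result: (7.5260, 8.9640)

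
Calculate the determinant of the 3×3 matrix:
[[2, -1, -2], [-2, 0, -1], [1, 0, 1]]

Expansion along first row:
det = 2·det([[0,-1],[0,1]]) - -1·det([[-2,-1],[1,1]]) + -2·det([[-2,0],[1,0]])
    = 2·(0·1 - -1·0) - -1·(-2·1 - -1·1) + -2·(-2·0 - 0·1)
    = 2·0 - -1·-1 + -2·0
    = 0 + -1 + 0 = -1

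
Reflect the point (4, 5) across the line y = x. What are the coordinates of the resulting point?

Reflection across line y = x: (4, 5) → (5, 4)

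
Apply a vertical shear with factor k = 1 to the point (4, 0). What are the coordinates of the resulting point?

Shear matrix for vertical shear with factor k = 1:
[[1, 0], [1, 1]]
Result: (4, 0) → (4, 4)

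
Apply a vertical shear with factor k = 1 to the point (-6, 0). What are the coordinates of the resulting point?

Shear matrix for vertical shear with factor k = 1:
[[1, 0], [1, 1]]
Result: (-6, 0) → (-6, -6)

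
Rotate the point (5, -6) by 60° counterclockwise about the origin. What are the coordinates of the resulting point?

Rotation matrix for 60°: [[cos 60°, -sin 60°], [sin 60°, cos 60°]] ≈ [[0.500000, -0.866025], [0.866025, 0.500000]]
[[0.500000, -0.866025], [0.866025, 0.500000]] × [5, -6]ᵀ ≈ [7.6962, 1.3301]ᵀ
Result: (7.6962, 1.3301)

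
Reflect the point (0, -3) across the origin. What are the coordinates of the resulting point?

Reflection across origin: (0, -3) → (0, 3)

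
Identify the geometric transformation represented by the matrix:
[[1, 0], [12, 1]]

This matrix represents: vertical shear with factor 12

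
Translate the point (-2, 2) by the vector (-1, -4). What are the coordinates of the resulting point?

Translation by (-1, -4) (homogeneous matrix [[1, 0, -1], [0, 1, -4], [0, 0, 1]]):
x' = -2 + -1 = -3
y' = 2 + -4 = -2
Result: (-3, -2)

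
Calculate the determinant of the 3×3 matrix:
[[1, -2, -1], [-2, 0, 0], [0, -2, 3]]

Expansion along first row:
det = 1·det([[0,0],[-2,3]]) - -2·det([[-2,0],[0,3]]) + -1·det([[-2,0],[0,-2]])
    = 1·(0·3 - 0·-2) - -2·(-2·3 - 0·0) + -1·(-2·-2 - 0·0)
    = 1·0 - -2·-6 + -1·4
    = 0 + -12 + -4 = -16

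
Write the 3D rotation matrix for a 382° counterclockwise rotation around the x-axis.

Rotation matrix for counterclockwise 382° around x-axis:
cos(382°) = 0.9272, sin(382°) = 0.3746
Result: [[1, 0, 0], [0, 0.9272, -0.3746], [0, 0.3746, 0.9272]]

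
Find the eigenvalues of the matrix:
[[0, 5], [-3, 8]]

Characteristic equation: det(A - λI) = 0
λ² - (trace)λ + (det) = 0
trace = 0 + 8 = 8, det = (0)(8) - (5)(-3) = 15
λ² - (8)λ + (15) = 0
λ = (8 ± √((8)² - 4·(15))) / 2 = (8 ± √4) / 2
Solving: λ = 3, 5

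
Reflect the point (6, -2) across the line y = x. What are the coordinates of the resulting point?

Reflection across line y = x: (6, -2) → (-2, 6)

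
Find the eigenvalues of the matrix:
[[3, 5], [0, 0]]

Characteristic equation: det(A - λI) = 0
λ² - (trace)λ + (det) = 0
trace = 3 + 0 = 3, det = (3)(0) - (5)(0) = 0
λ² - (3)λ + (0) = 0
λ = (3 ± √((3)² - 4·(0))) / 2 = (3 ± √9) / 2
Solving: λ = 0, 3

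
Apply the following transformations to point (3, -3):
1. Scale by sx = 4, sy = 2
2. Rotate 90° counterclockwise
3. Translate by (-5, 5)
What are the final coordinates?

Step 1: Scale → (12, -6)
Step 2: Rotate 90° → (6, 12)
Step 3: Translate → (1, 17)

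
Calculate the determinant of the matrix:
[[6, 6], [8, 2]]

For a 2×2 matrix [[a, b], [c, d]], det = ad - bc
det = (6)(2) - (6)(8) = 12 - 48 = -36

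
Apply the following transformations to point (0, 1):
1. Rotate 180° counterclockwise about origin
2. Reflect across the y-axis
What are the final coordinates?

Step 1: Rotate 180° → (0, -1)
Step 2: Reflect across y-axis → (0, -1)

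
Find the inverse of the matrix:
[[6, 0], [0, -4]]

For [[a,b],[c,d]], inverse = (1/det)·[[d,-b],[-c,a]]
det = (6)(-4) - (0)(0) = -24 - 0 = -24
Inverse = (1/-24)·[[-4, 0], [0, 6]]
= [[1/6, 0], [0, -1/4]]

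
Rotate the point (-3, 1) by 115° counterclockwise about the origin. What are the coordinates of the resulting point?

Rotation matrix for 115°: [[cos 115°, -sin 115°], [sin 115°, cos 115°]] ≈ [[-0.422618, -0.906308], [0.906308, -0.422618]]
[[-0.422618, -0.906308], [0.906308, -0.422618]] × [-3, 1]ᵀ ≈ [0.3615, -3.1415]ᵀ
Result: (0.3615, -3.1415)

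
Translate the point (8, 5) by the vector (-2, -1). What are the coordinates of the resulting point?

Translation by (-2, -1) (homogeneous matrix [[1, 0, -2], [0, 1, -1], [0, 0, 1]]):
x' = 8 + -2 = 6
y' = 5 + -1 = 4
Result: (6, 4)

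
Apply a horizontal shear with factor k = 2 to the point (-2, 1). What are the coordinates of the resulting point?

Shear matrix for horizontal shear with factor k = 2:
[[1, 2], [0, 1]]
Result: (-2, 1) → (0, 1)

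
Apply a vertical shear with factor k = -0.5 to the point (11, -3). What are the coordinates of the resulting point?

Shear matrix for vertical shear with factor k = -0.5:
[[1, 0], [-0.50, 1]]
Result: (11, -3) → (11, -8.5)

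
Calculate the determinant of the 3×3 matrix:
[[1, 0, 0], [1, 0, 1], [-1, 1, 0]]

Expansion along first row:
det = 1·det([[0,1],[1,0]]) - 0·det([[1,1],[-1,0]]) + 0·det([[1,0],[-1,1]])
    = 1·(0·0 - 1·1) - 0·(1·0 - 1·-1) + 0·(1·1 - 0·-1)
    = 1·-1 - 0·1 + 0·1
    = -1 + 0 + 0 = -1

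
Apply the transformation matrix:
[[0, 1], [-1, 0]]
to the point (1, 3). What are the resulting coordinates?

Matrix multiplication:
[[0, 1], [-1, 0]] × [1, 3]ᵀ
= [(0)(1) + (1)(3), (-1)(1) + (0)(3)]ᵀ
= [3, -1]ᵀ
Result: (3, -1)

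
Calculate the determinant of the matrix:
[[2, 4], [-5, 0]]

For a 2×2 matrix [[a, b], [c, d]], det = ad - bc
det = (2)(0) - (4)(-5) = 0 - -20 = 20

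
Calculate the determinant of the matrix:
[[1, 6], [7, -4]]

For a 2×2 matrix [[a, b], [c, d]], det = ad - bc
det = (1)(-4) - (6)(7) = -4 - 42 = -46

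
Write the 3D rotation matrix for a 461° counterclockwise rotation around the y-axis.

Rotation matrix for counterclockwise 461° around y-axis:
cos(461°) = -0.1908, sin(461°) = 0.9816
Result: [[-0.1908, 0, 0.9816], [0, 1, 0], [-0.9816, 0, -0.1908]]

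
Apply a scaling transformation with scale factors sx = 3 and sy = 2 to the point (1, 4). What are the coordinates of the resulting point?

Scaling matrix:
[[3, 0], [0, 2]]
Result: (1 × 3, 4 × 2) = (3, 8)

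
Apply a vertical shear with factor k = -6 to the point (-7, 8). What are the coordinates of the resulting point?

Shear matrix for vertical shear with factor k = -6:
[[1, 0], [-6, 1]]
Result: (-7, 8) → (-7, 50)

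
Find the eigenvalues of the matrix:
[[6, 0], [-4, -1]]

Characteristic equation: det(A - λI) = 0
λ² - (trace)λ + (det) = 0
trace = 6 + -1 = 5, det = (6)(-1) - (0)(-4) = -6
λ² - (5)λ + (-6) = 0
λ = (5 ± √((5)² - 4·(-6))) / 2 = (5 ± √49) / 2
Solving: λ = -1, 6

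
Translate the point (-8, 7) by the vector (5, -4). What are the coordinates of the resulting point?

Translation by (5, -4) (homogeneous matrix [[1, 0, 5], [0, 1, -4], [0, 0, 1]]):
x' = -8 + 5 = -3
y' = 7 + -4 = 3
Result: (-3, 3)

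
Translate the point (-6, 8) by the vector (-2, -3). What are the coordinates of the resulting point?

Translation by (-2, -3) (homogeneous matrix [[1, 0, -2], [0, 1, -3], [0, 0, 1]]):
x' = -6 + -2 = -8
y' = 8 + -3 = 5
Result: (-8, 5)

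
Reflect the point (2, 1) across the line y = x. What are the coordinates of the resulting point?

Reflection across line y = x: (2, 1) → (1, 2)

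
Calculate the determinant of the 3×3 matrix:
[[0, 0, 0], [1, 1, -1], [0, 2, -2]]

Expansion along first row:
det = 0·det([[1,-1],[2,-2]]) - 0·det([[1,-1],[0,-2]]) + 0·det([[1,1],[0,2]])
    = 0·(1·-2 - -1·2) - 0·(1·-2 - -1·0) + 0·(1·2 - 1·0)
    = 0·0 - 0·-2 + 0·2
    = 0 + 0 + 0 = 0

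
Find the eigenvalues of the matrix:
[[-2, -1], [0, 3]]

Characteristic equation: det(A - λI) = 0
λ² - (trace)λ + (det) = 0
trace = -2 + 3 = 1, det = (-2)(3) - (-1)(0) = -6
λ² - (1)λ + (-6) = 0
λ = (1 ± √((1)² - 4·(-6))) / 2 = (1 ± √25) / 2
Solving: λ = -2, 3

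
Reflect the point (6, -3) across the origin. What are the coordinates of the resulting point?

Reflection across origin: (6, -3) → (-6, 3)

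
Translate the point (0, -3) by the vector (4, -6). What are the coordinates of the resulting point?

Translation by (4, -6) (homogeneous matrix [[1, 0, 4], [0, 1, -6], [0, 0, 1]]):
x' = 0 + 4 = 4
y' = -3 + -6 = -9
Result: (4, -9)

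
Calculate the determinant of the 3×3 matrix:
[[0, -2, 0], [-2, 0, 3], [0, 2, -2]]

Expansion along first row:
det = 0·det([[0,3],[2,-2]]) - -2·det([[-2,3],[0,-2]]) + 0·det([[-2,0],[0,2]])
    = 0·(0·-2 - 3·2) - -2·(-2·-2 - 3·0) + 0·(-2·2 - 0·0)
    = 0·-6 - -2·4 + 0·-4
    = 0 + 8 + 0 = 8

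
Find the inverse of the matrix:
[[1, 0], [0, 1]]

For [[a,b],[c,d]], inverse = (1/det)·[[d,-b],[-c,a]]
det = (1)(1) - (0)(0) = 1 - 0 = 1
Inverse = [[1, 0], [0, 1]]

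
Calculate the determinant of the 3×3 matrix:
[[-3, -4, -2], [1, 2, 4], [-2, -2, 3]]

Expansion along first row:
det = -3·det([[2,4],[-2,3]]) - -4·det([[1,4],[-2,3]]) + -2·det([[1,2],[-2,-2]])
    = -3·(2·3 - 4·-2) - -4·(1·3 - 4·-2) + -2·(1·-2 - 2·-2)
    = -3·14 - -4·11 + -2·2
    = -42 + 44 + -4 = -2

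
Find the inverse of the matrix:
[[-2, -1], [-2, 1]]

For [[a,b],[c,d]], inverse = (1/det)·[[d,-b],[-c,a]]
det = (-2)(1) - (-1)(-2) = -2 - 2 = -4
Inverse = (1/-4)·[[1, 1], [2, -2]]
= [[-1/4, -1/4], [-1/2, 1/2]]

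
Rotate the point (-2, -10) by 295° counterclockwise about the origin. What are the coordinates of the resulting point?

Rotation matrix for 295°: [[cos 295°, -sin 295°], [sin 295°, cos 295°]] ≈ [[0.422618, 0.906308], [-0.906308, 0.422618]]
[[0.422618, 0.906308], [-0.906308, 0.422618]] × [-2, -10]ᵀ ≈ [-9.9083, -2.4136]ᵀ
Result: (-9.9083, -2.4136)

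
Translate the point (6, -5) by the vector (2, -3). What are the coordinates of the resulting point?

Translation by (2, -3) (homogeneous matrix [[1, 0, 2], [0, 1, -3], [0, 0, 1]]):
x' = 6 + 2 = 8
y' = -5 + -3 = -8
Result: (8, -8)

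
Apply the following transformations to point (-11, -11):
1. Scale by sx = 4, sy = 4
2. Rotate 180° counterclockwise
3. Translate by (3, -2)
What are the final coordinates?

Step 1: Scale → (-44, -44)
Step 2: Rotate 180° → (44, 44)
Step 3: Translate → (47, 42)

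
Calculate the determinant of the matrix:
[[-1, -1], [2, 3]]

For a 2×2 matrix [[a, b], [c, d]], det = ad - bc
det = (-1)(3) - (-1)(2) = -3 - -2 = -1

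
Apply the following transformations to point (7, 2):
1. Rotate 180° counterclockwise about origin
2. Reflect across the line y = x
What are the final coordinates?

Step 1: Rotate 180° → (-7, -2)
Step 2: Reflect across line y = x → (-2, -7)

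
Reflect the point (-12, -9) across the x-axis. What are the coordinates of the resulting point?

Reflection across x-axis: (-12, -9) → (-12, 9)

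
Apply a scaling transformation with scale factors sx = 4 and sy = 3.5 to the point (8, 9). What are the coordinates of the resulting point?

Scaling matrix:
[[4, 0], [0, 3.50]]
Result: (8 × 4, 9 × 3.5) = (32, 31.5)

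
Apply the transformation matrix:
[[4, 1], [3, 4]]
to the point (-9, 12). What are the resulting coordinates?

Matrix multiplication:
[[4, 1], [3, 4]] × [-9, 12]ᵀ
= [(4)(-9) + (1)(12), (3)(-9) + (4)(12)]ᵀ
= [-24, 21]ᵀ
Result: (-24, 21)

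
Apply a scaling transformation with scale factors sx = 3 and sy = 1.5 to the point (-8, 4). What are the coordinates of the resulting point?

Scaling matrix:
[[3, 0], [0, 1.50]]
Result: (-8 × 3, 4 × 1.5) = (-24, 6)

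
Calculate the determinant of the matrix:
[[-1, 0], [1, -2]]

For a 2×2 matrix [[a, b], [c, d]], det = ad - bc
det = (-1)(-2) - (0)(1) = 2 - 0 = 2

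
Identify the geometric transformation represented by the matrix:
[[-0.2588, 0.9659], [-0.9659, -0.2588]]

This matrix represents: rotation by 255° counterclockwise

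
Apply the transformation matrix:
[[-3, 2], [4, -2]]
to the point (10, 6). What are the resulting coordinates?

Matrix multiplication:
[[-3, 2], [4, -2]] × [10, 6]ᵀ
= [(-3)(10) + (2)(6), (4)(10) + (-2)(6)]ᵀ
= [-18, 28]ᵀ
Result: (-18, 28)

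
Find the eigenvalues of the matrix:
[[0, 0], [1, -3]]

Characteristic equation: det(A - λI) = 0
λ² - (trace)λ + (det) = 0
trace = 0 + -3 = -3, det = (0)(-3) - (0)(1) = 0
λ² - (-3)λ + (0) = 0
λ = (-3 ± √((-3)² - 4·(0))) / 2 = (-3 ± √9) / 2
Solving: λ = -3, 0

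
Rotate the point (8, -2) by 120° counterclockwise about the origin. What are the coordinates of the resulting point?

Rotation matrix for 120°: [[cos 120°, -sin 120°], [sin 120°, cos 120°]] ≈ [[-0.500000, -0.866025], [0.866025, -0.500000]]
[[-0.500000, -0.866025], [0.866025, -0.500000]] × [8, -2]ᵀ ≈ [-2.2679, 7.9282]ᵀ
Result: (-2.2679, 7.9282)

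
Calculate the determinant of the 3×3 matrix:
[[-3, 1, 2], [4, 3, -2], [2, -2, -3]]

Expansion along first row:
det = -3·det([[3,-2],[-2,-3]]) - 1·det([[4,-2],[2,-3]]) + 2·det([[4,3],[2,-2]])
    = -3·(3·-3 - -2·-2) - 1·(4·-3 - -2·2) + 2·(4·-2 - 3·2)
    = -3·-13 - 1·-8 + 2·-14
    = 39 + 8 + -28 = 19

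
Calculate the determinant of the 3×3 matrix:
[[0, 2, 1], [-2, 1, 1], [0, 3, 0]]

Expansion along first row:
det = 0·det([[1,1],[3,0]]) - 2·det([[-2,1],[0,0]]) + 1·det([[-2,1],[0,3]])
    = 0·(1·0 - 1·3) - 2·(-2·0 - 1·0) + 1·(-2·3 - 1·0)
    = 0·-3 - 2·0 + 1·-6
    = 0 + 0 + -6 = -6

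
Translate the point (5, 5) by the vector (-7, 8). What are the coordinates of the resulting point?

Translation by (-7, 8) (homogeneous matrix [[1, 0, -7], [0, 1, 8], [0, 0, 1]]):
x' = 5 + -7 = -2
y' = 5 + 8 = 13
Result: (-2, 13)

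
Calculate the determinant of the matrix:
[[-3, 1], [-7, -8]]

For a 2×2 matrix [[a, b], [c, d]], det = ad - bc
det = (-3)(-8) - (1)(-7) = 24 - -7 = 31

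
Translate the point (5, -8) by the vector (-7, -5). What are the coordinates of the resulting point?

Translation by (-7, -5) (homogeneous matrix [[1, 0, -7], [0, 1, -5], [0, 0, 1]]):
x' = 5 + -7 = -2
y' = -8 + -5 = -13
Result: (-2, -13)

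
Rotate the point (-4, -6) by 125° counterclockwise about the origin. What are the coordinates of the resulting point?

Rotation matrix for 125°: [[cos 125°, -sin 125°], [sin 125°, cos 125°]] ≈ [[-0.573576, -0.819152], [0.819152, -0.573576]]
[[-0.573576, -0.819152], [0.819152, -0.573576]] × [-4, -6]ᵀ ≈ [7.2092, 0.1649]ᵀ
Result: (7.2092, 0.1649)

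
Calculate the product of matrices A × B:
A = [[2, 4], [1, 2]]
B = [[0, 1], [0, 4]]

Matrix multiplication:
C[0][0] = 2×0 + 4×0 = 0
C[0][1] = 2×1 + 4×4 = 18
C[1][0] = 1×0 + 2×0 = 0
C[1][1] = 1×1 + 2×4 = 9
Result: [[0, 18], [0, 9]]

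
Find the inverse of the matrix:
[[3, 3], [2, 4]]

For [[a,b],[c,d]], inverse = (1/det)·[[d,-b],[-c,a]]
det = (3)(4) - (3)(2) = 12 - 6 = 6
Inverse = (1/6)·[[4, -3], [-2, 3]]
= [[2/3, -1/2], [-1/3, 1/2]]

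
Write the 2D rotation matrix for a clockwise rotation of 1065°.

Rotation matrix formula: [[cos θ, -sin θ], [sin θ, cos θ]]
A clockwise rotation by 1065° is equivalent to a counterclockwise rotation by -1065°.
For θ = -1065°:
cos(-1065°) = 0.9659
sin(-1065°) = 0.2588
Result: [[0.9659, -0.2588], [0.2588, 0.9659]]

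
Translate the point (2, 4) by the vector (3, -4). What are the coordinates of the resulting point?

Translation by (3, -4) (homogeneous matrix [[1, 0, 3], [0, 1, -4], [0, 0, 1]]):
x' = 2 + 3 = 5
y' = 4 + -4 = 0
Result: (5, 0)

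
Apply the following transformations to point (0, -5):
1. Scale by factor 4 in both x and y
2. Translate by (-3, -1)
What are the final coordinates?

Step 1: Scale (0, -5) by 4 → (0, -20)
Step 2: Translate by (-3, -1) → (-3, -21)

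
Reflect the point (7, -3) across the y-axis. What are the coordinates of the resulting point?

Reflection across y-axis: (7, -3) → (-7, -3)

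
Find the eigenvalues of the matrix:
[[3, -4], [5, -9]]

Characteristic equation: det(A - λI) = 0
λ² - (trace)λ + (det) = 0
trace = 3 + -9 = -6, det = (3)(-9) - (-4)(5) = -7
λ² - (-6)λ + (-7) = 0
λ = (-6 ± √((-6)² - 4·(-7))) / 2 = (-6 ± √64) / 2
Solving: λ = -7, 1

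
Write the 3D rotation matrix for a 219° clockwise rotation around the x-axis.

Rotation matrix for clockwise 219° around x-axis:
A clockwise rotation by 219° is a counterclockwise rotation by -219°.
cos(-219°) = -0.7771, sin(-219°) = 0.6293
Result: [[1, 0, 0], [0, -0.7771, -0.6293], [0, 0.6293, -0.7771]]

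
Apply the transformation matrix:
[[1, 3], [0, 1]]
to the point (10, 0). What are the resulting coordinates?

Matrix multiplication:
[[1, 3], [0, 1]] × [10, 0]ᵀ
= [(1)(10) + (3)(0), (0)(10) + (1)(0)]ᵀ
= [10, 0]ᵀ
Result: (10, 0)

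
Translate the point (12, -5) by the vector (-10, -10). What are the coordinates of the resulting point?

Translation by (-10, -10) (homogeneous matrix [[1, 0, -10], [0, 1, -10], [0, 0, 1]]):
x' = 12 + -10 = 2
y' = -5 + -10 = -15
Result: (2, -15)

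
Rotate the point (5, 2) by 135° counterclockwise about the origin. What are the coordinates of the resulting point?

Rotation matrix for 135°: [[cos 135°, -sin 135°], [sin 135°, cos 135°]] ≈ [[-0.707107, -0.707107], [0.707107, -0.707107]]
[[-0.707107, -0.707107], [0.707107, -0.707107]] × [5, 2]ᵀ ≈ [-4.9497, 2.1213]ᵀ
Result: (-4.9497, 2.1213)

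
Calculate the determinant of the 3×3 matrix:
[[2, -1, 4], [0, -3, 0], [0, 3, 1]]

Expansion along first row:
det = 2·det([[-3,0],[3,1]]) - -1·det([[0,0],[0,1]]) + 4·det([[0,-3],[0,3]])
    = 2·(-3·1 - 0·3) - -1·(0·1 - 0·0) + 4·(0·3 - -3·0)
    = 2·-3 - -1·0 + 4·0
    = -6 + 0 + 0 = -6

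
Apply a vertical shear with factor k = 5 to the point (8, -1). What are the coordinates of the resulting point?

Shear matrix for vertical shear with factor k = 5:
[[1, 0], [5, 1]]
Result: (8, -1) → (8, 39)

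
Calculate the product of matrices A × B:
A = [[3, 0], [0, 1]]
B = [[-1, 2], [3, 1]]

Matrix multiplication:
C[0][0] = 3×-1 + 0×3 = -3
C[0][1] = 3×2 + 0×1 = 6
C[1][0] = 0×-1 + 1×3 = 3
C[1][1] = 0×2 + 1×1 = 1
Result: [[-3, 6], [3, 1]]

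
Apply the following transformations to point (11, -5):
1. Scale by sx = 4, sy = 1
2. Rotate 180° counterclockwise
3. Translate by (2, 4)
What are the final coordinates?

Step 1: Scale → (44, -5)
Step 2: Rotate 180° → (-44, 5)
Step 3: Translate → (-42, 9)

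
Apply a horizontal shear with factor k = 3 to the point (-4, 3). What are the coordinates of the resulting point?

Shear matrix for horizontal shear with factor k = 3:
[[1, 3], [0, 1]]
Result: (-4, 3) → (5, 3)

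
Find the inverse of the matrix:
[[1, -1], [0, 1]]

For [[a,b],[c,d]], inverse = (1/det)·[[d,-b],[-c,a]]
det = (1)(1) - (-1)(0) = 1 - 0 = 1
Inverse = [[1, 1], [0, 1]]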